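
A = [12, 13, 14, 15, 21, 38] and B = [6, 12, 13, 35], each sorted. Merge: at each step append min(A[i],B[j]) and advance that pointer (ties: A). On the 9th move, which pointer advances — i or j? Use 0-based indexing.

[i=0,j=0] A[i]=12>B[j]=6 take 6 → j++
[i=0,j=1] A[i]=12<=B[j]=12 take 12 → i++
[i=1,j=1] A[i]=13>B[j]=12 take 12 → j++
[i=1,j=2] A[i]=13<=B[j]=13 take 13 → i++
[i=2,j=2] A[i]=14>B[j]=13 take 13 → j++
[i=2,j=3] A[i]=14<=B[j]=35 take 14 → i++
[i=3,j=3] A[i]=15<=B[j]=35 take 15 → i++
[i=4,j=3] A[i]=21<=B[j]=35 take 21 → i++
[i=5,j=3] A[i]=38>B[j]=35 take 35 → j++

j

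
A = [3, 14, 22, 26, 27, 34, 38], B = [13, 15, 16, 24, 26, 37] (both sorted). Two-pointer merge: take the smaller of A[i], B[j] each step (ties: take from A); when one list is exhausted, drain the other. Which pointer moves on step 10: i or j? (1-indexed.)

i

[i=1,j=1] A[i]=3<=B[j]=13 take 3 → i++
[i=2,j=1] A[i]=14>B[j]=13 take 13 → j++
[i=2,j=2] A[i]=14<=B[j]=15 take 14 → i++
[i=3,j=2] A[i]=22>B[j]=15 take 15 → j++
[i=3,j=3] A[i]=22>B[j]=16 take 16 → j++
[i=3,j=4] A[i]=22<=B[j]=24 take 22 → i++
[i=4,j=4] A[i]=26>B[j]=24 take 24 → j++
[i=4,j=5] A[i]=26<=B[j]=26 take 26 → i++
[i=5,j=5] A[i]=27>B[j]=26 take 26 → j++
[i=5,j=6] A[i]=27<=B[j]=37 take 27 → i++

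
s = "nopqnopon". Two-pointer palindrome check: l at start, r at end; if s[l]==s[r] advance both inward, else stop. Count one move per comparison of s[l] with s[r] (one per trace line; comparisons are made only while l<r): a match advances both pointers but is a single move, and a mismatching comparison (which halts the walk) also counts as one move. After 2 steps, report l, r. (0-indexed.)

l=2, r=6

l=0 r=8: 'n'=='n', l++,r--
l=1 r=7: 'o'=='o', l++,r--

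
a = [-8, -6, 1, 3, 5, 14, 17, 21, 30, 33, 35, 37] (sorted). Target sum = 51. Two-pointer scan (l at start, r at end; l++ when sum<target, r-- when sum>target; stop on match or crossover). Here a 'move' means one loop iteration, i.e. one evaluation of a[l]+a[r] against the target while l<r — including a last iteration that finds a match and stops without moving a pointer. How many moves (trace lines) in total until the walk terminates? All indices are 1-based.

l=1 r=12: -8+37=29 <51, l++
l=2 r=12: -6+37=31 <51, l++
l=3 r=12: 1+37=38 <51, l++
l=4 r=12: 3+37=40 <51, l++
l=5 r=12: 5+37=42 <51, l++
l=6 r=12: 14+37=51, found

6 moves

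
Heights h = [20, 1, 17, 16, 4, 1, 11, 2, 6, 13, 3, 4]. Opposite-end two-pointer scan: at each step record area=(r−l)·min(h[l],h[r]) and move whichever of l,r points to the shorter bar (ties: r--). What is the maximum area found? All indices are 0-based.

l=0 r=11: min(20,4)*11=44 best=44 *, r--
l=0 r=10: min(20,3)*10=30 best=44, r--
l=0 r=9: min(20,13)*9=117 best=117 *, r--
l=0 r=8: min(20,6)*8=48 best=117, r--
l=0 r=7: min(20,2)*7=14 best=117, r--
l=0 r=6: min(20,11)*6=66 best=117, r--
l=0 r=5: min(20,1)*5=5 best=117, r--
l=0 r=4: min(20,4)*4=16 best=117, r--
l=0 r=3: min(20,16)*3=48 best=117, r--
l=0 r=2: min(20,17)*2=34 best=117, r--
l=0 r=1: min(20,1)*1=1 best=117, r--

max area = 117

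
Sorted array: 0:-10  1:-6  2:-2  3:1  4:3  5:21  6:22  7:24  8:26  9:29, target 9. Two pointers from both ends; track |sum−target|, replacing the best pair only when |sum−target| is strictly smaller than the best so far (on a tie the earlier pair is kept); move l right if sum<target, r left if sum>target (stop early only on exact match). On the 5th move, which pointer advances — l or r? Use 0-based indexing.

l=0 r=9: -10+29=19 d=10 *, r--
l=0 r=8: -10+26=16 d=7 *, r--
l=0 r=7: -10+24=14 d=5 *, r--
l=0 r=6: -10+22=12 d=3 *, r--
l=0 r=5: -10+21=11 d=2 *, r--

r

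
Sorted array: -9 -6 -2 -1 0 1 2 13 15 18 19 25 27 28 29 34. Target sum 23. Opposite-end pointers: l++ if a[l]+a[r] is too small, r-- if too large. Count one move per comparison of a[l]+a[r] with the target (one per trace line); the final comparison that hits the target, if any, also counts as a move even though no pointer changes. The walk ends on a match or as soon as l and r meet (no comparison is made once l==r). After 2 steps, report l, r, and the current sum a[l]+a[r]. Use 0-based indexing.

l=1, r=14, sum=23

[0,15] -9+34=25 >23 → r--
[0,14] -9+29=20 <23 → l++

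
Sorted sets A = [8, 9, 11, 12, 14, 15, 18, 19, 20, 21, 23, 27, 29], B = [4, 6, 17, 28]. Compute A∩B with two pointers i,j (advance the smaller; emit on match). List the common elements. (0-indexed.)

intersection = []

[i=0,j=0] 8>4 → j++
[i=0,j=1] 8>6 → j++
[i=0,j=2] 8<17 → i++
[i=1,j=2] 9<17 → i++
[i=2,j=2] 11<17 → i++
[i=3,j=2] 12<17 → i++
[i=4,j=2] 14<17 → i++
[i=5,j=2] 15<17 → i++
[i=6,j=2] 18>17 → j++
[i=6,j=3] 18<28 → i++
[i=7,j=3] 19<28 → i++
[i=8,j=3] 20<28 → i++
[i=9,j=3] 21<28 → i++
[i=10,j=3] 23<28 → i++
[i=11,j=3] 27<28 → i++
[i=12,j=3] 29>28 → j++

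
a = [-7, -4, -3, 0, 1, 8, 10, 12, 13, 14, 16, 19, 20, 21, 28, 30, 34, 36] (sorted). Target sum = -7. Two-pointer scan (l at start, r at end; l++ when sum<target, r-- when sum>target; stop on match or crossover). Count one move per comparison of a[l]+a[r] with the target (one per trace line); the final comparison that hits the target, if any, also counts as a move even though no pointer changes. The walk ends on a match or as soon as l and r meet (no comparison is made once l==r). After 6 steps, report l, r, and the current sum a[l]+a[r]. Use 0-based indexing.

l=0 r=17: -7+36=29 >-7, r--
l=0 r=16: -7+34=27 >-7, r--
l=0 r=15: -7+30=23 >-7, r--
l=0 r=14: -7+28=21 >-7, r--
l=0 r=13: -7+21=14 >-7, r--
l=0 r=12: -7+20=13 >-7, r--

l=0, r=11, sum=12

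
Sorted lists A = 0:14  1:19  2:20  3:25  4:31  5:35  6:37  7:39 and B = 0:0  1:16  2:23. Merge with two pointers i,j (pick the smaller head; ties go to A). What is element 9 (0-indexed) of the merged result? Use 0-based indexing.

i=0 j=0: A[i]=14>B[j]=0 take 0, j++
i=0 j=1: A[i]=14<=B[j]=16 take 14, i++
i=1 j=1: A[i]=19>B[j]=16 take 16, j++
i=1 j=2: A[i]=19<=B[j]=23 take 19, i++
i=2 j=2: A[i]=20<=B[j]=23 take 20, i++
i=3 j=2: A[i]=25>B[j]=23 take 23, j++
i=3 j=3: B done, take A[i]=25, i++
i=4 j=3: B done, take A[i]=31, i++
i=5 j=3: B done, take A[i]=35, i++
i=6 j=3: B done, take A[i]=37, i++
i=7 j=3: B done, take A[i]=39, i++

merged[9] = 37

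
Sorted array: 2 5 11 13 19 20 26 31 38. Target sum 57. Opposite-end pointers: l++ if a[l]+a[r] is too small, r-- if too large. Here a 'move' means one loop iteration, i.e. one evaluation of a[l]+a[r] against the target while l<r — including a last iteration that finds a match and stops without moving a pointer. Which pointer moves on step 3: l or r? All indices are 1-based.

l

l=1 r=9: 2+38=40 <57, l++
l=2 r=9: 5+38=43 <57, l++
l=3 r=9: 11+38=49 <57, l++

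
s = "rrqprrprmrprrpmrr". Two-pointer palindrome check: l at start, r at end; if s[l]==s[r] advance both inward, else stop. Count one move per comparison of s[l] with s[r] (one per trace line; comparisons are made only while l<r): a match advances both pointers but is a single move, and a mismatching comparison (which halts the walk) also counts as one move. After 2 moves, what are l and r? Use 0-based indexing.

[0,16] 'r'=='r' → l++,r--
[1,15] 'r'=='r' → l++,r--

l=2, r=14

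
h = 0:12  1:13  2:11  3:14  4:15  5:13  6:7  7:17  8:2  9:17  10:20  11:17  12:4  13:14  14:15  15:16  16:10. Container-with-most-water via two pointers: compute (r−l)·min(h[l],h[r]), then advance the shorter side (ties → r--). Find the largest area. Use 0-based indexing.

[0,16] min(12,10)*16=160 best=160 * → r--
[0,15] min(12,16)*15=180 best=180 * → l++
[1,15] min(13,16)*14=182 best=182 * → l++
[2,15] min(11,16)*13=143 best=182 → l++
[3,15] min(14,16)*12=168 best=182 → l++
[4,15] min(15,16)*11=165 best=182 → l++
[5,15] min(13,16)*10=130 best=182 → l++
[6,15] min(7,16)*9=63 best=182 → l++
[7,15] min(17,16)*8=128 best=182 → r--
[7,14] min(17,15)*7=105 best=182 → r--
[7,13] min(17,14)*6=84 best=182 → r--
[7,12] min(17,4)*5=20 best=182 → r--
[7,11] min(17,17)*4=68 best=182 → r--
[7,10] min(17,20)*3=51 best=182 → l++
[8,10] min(2,20)*2=4 best=182 → l++
[9,10] min(17,20)*1=17 best=182 → l++

max area = 182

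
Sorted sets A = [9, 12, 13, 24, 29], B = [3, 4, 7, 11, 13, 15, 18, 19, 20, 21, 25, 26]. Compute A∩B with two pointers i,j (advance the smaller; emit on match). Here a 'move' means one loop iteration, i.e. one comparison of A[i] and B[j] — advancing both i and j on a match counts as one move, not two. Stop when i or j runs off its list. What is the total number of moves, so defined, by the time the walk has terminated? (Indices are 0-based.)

[i=0,j=0] 9>3 → j++
[i=0,j=1] 9>4 → j++
[i=0,j=2] 9>7 → j++
[i=0,j=3] 9<11 → i++
[i=1,j=3] 12>11 → j++
[i=1,j=4] 12<13 → i++
[i=2,j=4] 13==13 emit → i++,j++
[i=3,j=5] 24>15 → j++
[i=3,j=6] 24>18 → j++
[i=3,j=7] 24>19 → j++
[i=3,j=8] 24>20 → j++
[i=3,j=9] 24>21 → j++
[i=3,j=10] 24<25 → i++
[i=4,j=10] 29>25 → j++
[i=4,j=11] 29>26 → j++

15 moves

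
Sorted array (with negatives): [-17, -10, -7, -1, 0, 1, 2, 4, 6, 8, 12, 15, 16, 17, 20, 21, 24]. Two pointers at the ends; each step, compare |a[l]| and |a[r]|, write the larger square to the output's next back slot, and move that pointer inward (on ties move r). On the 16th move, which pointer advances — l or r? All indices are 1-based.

l=1 r=17: |-17|<=|24| out[17]=576, r--
l=1 r=16: |-17|<=|21| out[16]=441, r--
l=1 r=15: |-17|<=|20| out[15]=400, r--
l=1 r=14: |-17|<=|17| out[14]=289, r--
l=1 r=13: |-17|>|16| out[13]=289, l++
l=2 r=13: |-10|<=|16| out[12]=256, r--
l=2 r=12: |-10|<=|15| out[11]=225, r--
l=2 r=11: |-10|<=|12| out[10]=144, r--
l=2 r=10: |-10|>|8| out[9]=100, l++
l=3 r=10: |-7|<=|8| out[8]=64, r--
l=3 r=9: |-7|>|6| out[7]=49, l++
l=4 r=9: |-1|<=|6| out[6]=36, r--
l=4 r=8: |-1|<=|4| out[5]=16, r--
l=4 r=7: |-1|<=|2| out[4]=4, r--
l=4 r=6: |-1|<=|1| out[3]=1, r--
l=4 r=5: |-1|>|0| out[2]=1, l++

l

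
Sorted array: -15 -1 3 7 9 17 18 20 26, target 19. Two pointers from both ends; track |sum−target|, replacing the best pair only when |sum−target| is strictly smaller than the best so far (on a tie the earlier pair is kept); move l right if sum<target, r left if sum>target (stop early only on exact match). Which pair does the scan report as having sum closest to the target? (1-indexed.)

pair (-1, 20) with sum 19 (|Δ|=0)

[1,9] -15+26=11 d=8 * → l++
[2,9] -1+26=25 d=6 * → r--
[2,8] -1+20=19 d=0 * → stop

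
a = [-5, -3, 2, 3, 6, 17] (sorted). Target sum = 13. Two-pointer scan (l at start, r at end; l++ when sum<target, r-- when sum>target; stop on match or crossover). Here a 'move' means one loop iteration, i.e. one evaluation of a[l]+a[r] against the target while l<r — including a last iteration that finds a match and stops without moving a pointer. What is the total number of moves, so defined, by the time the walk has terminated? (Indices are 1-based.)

5 moves

l=1 r=6: -5+17=12 <13, l++
l=2 r=6: -3+17=14 >13, r--
l=2 r=5: -3+6=3 <13, l++
l=3 r=5: 2+6=8 <13, l++
l=4 r=5: 3+6=9 <13, l++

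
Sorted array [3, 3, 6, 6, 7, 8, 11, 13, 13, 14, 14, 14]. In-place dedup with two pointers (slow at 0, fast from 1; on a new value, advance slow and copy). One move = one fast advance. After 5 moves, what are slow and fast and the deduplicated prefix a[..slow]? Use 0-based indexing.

slow=3, fast=6, prefix=[3, 6, 7, 8]

(s=0,f=1) a[fast]=3=a[slow] dup → fast++
(s=0,f=2) a[fast]=6≠a[slow]=3 write a[1]=6 → slow++,fast++
(s=1,f=3) a[fast]=6=a[slow] dup → fast++
(s=1,f=4) a[fast]=7≠a[slow]=6 write a[2]=7 → slow++,fast++
(s=2,f=5) a[fast]=8≠a[slow]=7 write a[3]=8 → slow++,fast++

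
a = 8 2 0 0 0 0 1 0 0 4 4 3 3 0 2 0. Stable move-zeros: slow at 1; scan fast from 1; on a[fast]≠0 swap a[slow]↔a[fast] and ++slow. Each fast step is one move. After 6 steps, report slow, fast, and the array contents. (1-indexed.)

slow=3, fast=7, a=[8, 2, 0, 0, 0, 0, 1, 0, 0, 4, 4, 3, 3, 0, 2, 0]

slow=1 fast=1: a[fast]=8≠0 swap→a[1]=8, slow++,fast++
slow=2 fast=2: a[fast]=2≠0 swap→a[2]=2, slow++,fast++
slow=3 fast=3: a[fast]=0, fast++
slow=3 fast=4: a[fast]=0, fast++
slow=3 fast=5: a[fast]=0, fast++
slow=3 fast=6: a[fast]=0, fast++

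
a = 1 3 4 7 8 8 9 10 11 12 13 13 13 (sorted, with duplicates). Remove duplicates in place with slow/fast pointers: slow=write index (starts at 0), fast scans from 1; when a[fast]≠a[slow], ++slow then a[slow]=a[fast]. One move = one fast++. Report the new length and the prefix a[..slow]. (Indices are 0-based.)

slow=0 fast=1: a[fast]=3≠a[slow]=1 write a[1]=3, slow++,fast++
slow=1 fast=2: a[fast]=4≠a[slow]=3 write a[2]=4, slow++,fast++
slow=2 fast=3: a[fast]=7≠a[slow]=4 write a[3]=7, slow++,fast++
slow=3 fast=4: a[fast]=8≠a[slow]=7 write a[4]=8, slow++,fast++
slow=4 fast=5: a[fast]=8=a[slow] dup, fast++
slow=4 fast=6: a[fast]=9≠a[slow]=8 write a[5]=9, slow++,fast++
slow=5 fast=7: a[fast]=10≠a[slow]=9 write a[6]=10, slow++,fast++
slow=6 fast=8: a[fast]=11≠a[slow]=10 write a[7]=11, slow++,fast++
slow=7 fast=9: a[fast]=12≠a[slow]=11 write a[8]=12, slow++,fast++
slow=8 fast=10: a[fast]=13≠a[slow]=12 write a[9]=13, slow++,fast++
slow=9 fast=11: a[fast]=13=a[slow] dup, fast++
slow=9 fast=12: a[fast]=13=a[slow] dup, fast++

length 10; prefix = [1, 3, 4, 7, 8, 9, 10, 11, 12, 13]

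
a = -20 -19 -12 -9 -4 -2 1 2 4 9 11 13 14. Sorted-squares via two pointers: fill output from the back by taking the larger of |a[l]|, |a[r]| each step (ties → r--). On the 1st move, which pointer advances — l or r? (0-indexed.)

[0,12] |-20|>|14| out[12]=400 → l++

l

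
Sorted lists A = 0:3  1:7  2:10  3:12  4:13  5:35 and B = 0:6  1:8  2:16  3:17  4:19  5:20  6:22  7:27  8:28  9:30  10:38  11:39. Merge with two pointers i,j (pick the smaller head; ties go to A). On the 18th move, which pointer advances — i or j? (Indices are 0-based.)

[i=0,j=0] A[i]=3<=B[j]=6 take 3 → i++
[i=1,j=0] A[i]=7>B[j]=6 take 6 → j++
[i=1,j=1] A[i]=7<=B[j]=8 take 7 → i++
[i=2,j=1] A[i]=10>B[j]=8 take 8 → j++
[i=2,j=2] A[i]=10<=B[j]=16 take 10 → i++
[i=3,j=2] A[i]=12<=B[j]=16 take 12 → i++
[i=4,j=2] A[i]=13<=B[j]=16 take 13 → i++
[i=5,j=2] A[i]=35>B[j]=16 take 16 → j++
[i=5,j=3] A[i]=35>B[j]=17 take 17 → j++
[i=5,j=4] A[i]=35>B[j]=19 take 19 → j++
[i=5,j=5] A[i]=35>B[j]=20 take 20 → j++
[i=5,j=6] A[i]=35>B[j]=22 take 22 → j++
[i=5,j=7] A[i]=35>B[j]=27 take 27 → j++
[i=5,j=8] A[i]=35>B[j]=28 take 28 → j++
[i=5,j=9] A[i]=35>B[j]=30 take 30 → j++
[i=5,j=10] A[i]=35<=B[j]=38 take 35 → i++
[i=6,j=10] A done, take B[j]=38 → j++
[i=6,j=11] A done, take B[j]=39 → j++

j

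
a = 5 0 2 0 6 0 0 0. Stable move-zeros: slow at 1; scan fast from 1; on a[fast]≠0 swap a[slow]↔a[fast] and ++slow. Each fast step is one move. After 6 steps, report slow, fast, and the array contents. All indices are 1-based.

slow=4, fast=7, a=[5, 2, 6, 0, 0, 0, 0, 0]

(s=1,f=1) a[fast]=5≠0 swap→a[1]=5 → slow++,fast++
(s=2,f=2) a[fast]=0 → fast++
(s=2,f=3) a[fast]=2≠0 swap→a[2]=2 → slow++,fast++
(s=3,f=4) a[fast]=0 → fast++
(s=3,f=5) a[fast]=6≠0 swap→a[3]=6 → slow++,fast++
(s=4,f=6) a[fast]=0 → fast++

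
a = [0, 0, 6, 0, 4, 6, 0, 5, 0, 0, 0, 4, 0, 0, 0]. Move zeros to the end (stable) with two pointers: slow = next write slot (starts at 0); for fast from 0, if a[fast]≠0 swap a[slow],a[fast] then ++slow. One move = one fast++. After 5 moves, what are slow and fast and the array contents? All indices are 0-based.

slow=0 fast=0: a[fast]=0, fast++
slow=0 fast=1: a[fast]=0, fast++
slow=0 fast=2: a[fast]=6≠0 swap→a[0]=6, slow++,fast++
slow=1 fast=3: a[fast]=0, fast++
slow=1 fast=4: a[fast]=4≠0 swap→a[1]=4, slow++,fast++

slow=2, fast=5, a=[6, 4, 0, 0, 0, 6, 0, 5, 0, 0, 0, 4, 0, 0, 0]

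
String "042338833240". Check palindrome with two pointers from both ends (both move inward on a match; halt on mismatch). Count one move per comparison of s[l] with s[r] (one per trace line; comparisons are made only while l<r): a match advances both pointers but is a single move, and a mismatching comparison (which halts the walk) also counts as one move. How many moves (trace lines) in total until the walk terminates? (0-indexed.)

6 moves

l=0 r=11: '0'=='0', l++,r--
l=1 r=10: '4'=='4', l++,r--
l=2 r=9: '2'=='2', l++,r--
l=3 r=8: '3'=='3', l++,r--
l=4 r=7: '3'=='3', l++,r--
l=5 r=6: '8'=='8', l++,r--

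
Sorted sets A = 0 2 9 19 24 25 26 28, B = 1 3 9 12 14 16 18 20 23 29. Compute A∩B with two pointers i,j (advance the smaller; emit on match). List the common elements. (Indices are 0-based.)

intersection = [9]

i=0 j=0: 0<1, i++
i=1 j=0: 2>1, j++
i=1 j=1: 2<3, i++
i=2 j=1: 9>3, j++
i=2 j=2: 9==9 emit, i++,j++
i=3 j=3: 19>12, j++
i=3 j=4: 19>14, j++
i=3 j=5: 19>16, j++
i=3 j=6: 19>18, j++
i=3 j=7: 19<20, i++
i=4 j=7: 24>20, j++
i=4 j=8: 24>23, j++
i=4 j=9: 24<29, i++
i=5 j=9: 25<29, i++
i=6 j=9: 26<29, i++
i=7 j=9: 28<29, i++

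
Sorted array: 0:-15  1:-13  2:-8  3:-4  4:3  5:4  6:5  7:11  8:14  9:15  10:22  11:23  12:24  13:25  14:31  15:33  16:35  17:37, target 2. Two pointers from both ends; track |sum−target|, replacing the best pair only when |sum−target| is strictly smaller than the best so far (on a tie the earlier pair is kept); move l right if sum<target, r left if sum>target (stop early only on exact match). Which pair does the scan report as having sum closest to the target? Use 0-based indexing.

pair (-13, 15) with sum 2 (|Δ|=0)

l=0 r=17: -15+37=22 d=20 *, r--
l=0 r=16: -15+35=20 d=18 *, r--
l=0 r=15: -15+33=18 d=16 *, r--
l=0 r=14: -15+31=16 d=14 *, r--
l=0 r=13: -15+25=10 d=8 *, r--
l=0 r=12: -15+24=9 d=7 *, r--
l=0 r=11: -15+23=8 d=6 *, r--
l=0 r=10: -15+22=7 d=5 *, r--
l=0 r=9: -15+15=0 d=2 *, l++
l=1 r=9: -13+15=2 d=0 *, stop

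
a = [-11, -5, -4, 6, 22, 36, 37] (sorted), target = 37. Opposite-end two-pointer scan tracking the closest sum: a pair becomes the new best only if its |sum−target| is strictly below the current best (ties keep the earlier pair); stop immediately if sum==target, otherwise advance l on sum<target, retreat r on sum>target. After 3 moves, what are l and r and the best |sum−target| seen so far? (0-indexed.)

l=3, r=6, best |Δ|=4

l=0 r=6: -11+37=26 d=11 *, l++
l=1 r=6: -5+37=32 d=5 *, l++
l=2 r=6: -4+37=33 d=4 *, l++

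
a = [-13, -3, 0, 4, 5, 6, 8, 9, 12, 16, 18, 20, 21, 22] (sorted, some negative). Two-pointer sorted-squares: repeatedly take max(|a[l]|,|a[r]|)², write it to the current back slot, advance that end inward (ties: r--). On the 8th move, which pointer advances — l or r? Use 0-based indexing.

l=0 r=13: |-13|<=|22| out[13]=484, r--
l=0 r=12: |-13|<=|21| out[12]=441, r--
l=0 r=11: |-13|<=|20| out[11]=400, r--
l=0 r=10: |-13|<=|18| out[10]=324, r--
l=0 r=9: |-13|<=|16| out[9]=256, r--
l=0 r=8: |-13|>|12| out[8]=169, l++
l=1 r=8: |-3|<=|12| out[7]=144, r--
l=1 r=7: |-3|<=|9| out[6]=81, r--

r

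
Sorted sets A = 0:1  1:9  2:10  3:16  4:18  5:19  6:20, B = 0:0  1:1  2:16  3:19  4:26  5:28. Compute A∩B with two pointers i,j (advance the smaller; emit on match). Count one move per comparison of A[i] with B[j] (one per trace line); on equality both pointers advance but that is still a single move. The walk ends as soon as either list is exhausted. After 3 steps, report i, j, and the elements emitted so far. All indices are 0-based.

i=2, j=2, emitted=[1]

i=0 j=0: 1>0, j++
i=0 j=1: 1==1 emit, i++,j++
i=1 j=2: 9<16, i++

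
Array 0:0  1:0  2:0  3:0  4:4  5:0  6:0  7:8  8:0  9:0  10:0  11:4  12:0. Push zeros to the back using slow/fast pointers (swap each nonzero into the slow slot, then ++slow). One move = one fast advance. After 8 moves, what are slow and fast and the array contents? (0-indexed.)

slow=0 fast=0: a[fast]=0, fast++
slow=0 fast=1: a[fast]=0, fast++
slow=0 fast=2: a[fast]=0, fast++
slow=0 fast=3: a[fast]=0, fast++
slow=0 fast=4: a[fast]=4≠0 swap→a[0]=4, slow++,fast++
slow=1 fast=5: a[fast]=0, fast++
slow=1 fast=6: a[fast]=0, fast++
slow=1 fast=7: a[fast]=8≠0 swap→a[1]=8, slow++,fast++

slow=2, fast=8, a=[4, 8, 0, 0, 0, 0, 0, 0, 0, 0, 0, 4, 0]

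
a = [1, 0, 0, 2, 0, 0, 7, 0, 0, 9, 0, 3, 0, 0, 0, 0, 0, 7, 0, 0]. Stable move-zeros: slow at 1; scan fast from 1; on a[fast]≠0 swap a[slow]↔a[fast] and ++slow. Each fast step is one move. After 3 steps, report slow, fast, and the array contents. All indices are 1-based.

slow=2, fast=4, a=[1, 0, 0, 2, 0, 0, 7, 0, 0, 9, 0, 3, 0, 0, 0, 0, 0, 7, 0, 0]

slow=1 fast=1: a[fast]=1≠0 swap→a[1]=1, slow++,fast++
slow=2 fast=2: a[fast]=0, fast++
slow=2 fast=3: a[fast]=0, fast++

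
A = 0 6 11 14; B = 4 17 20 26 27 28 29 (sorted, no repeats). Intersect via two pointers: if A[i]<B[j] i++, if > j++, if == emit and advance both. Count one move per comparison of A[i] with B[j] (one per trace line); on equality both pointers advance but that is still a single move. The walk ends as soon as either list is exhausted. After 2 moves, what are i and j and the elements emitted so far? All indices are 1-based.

[i=1,j=1] 0<4 → i++
[i=2,j=1] 6>4 → j++

i=2, j=2, emitted=[]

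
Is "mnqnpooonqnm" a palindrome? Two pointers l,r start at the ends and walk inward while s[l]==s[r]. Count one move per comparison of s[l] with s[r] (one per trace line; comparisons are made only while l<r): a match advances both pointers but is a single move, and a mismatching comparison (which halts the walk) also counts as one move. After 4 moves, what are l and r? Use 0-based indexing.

l=4, r=7

l=0 r=11: 'm'=='m', l++,r--
l=1 r=10: 'n'=='n', l++,r--
l=2 r=9: 'q'=='q', l++,r--
l=3 r=8: 'n'=='n', l++,r--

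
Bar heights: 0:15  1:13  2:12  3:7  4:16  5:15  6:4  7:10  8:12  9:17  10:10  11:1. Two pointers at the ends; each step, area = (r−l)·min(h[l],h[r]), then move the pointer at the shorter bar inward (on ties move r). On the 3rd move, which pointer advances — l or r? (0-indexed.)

l=0 r=11: min(15,1)*11=11 best=11 *, r--
l=0 r=10: min(15,10)*10=100 best=100 *, r--
l=0 r=9: min(15,17)*9=135 best=135 *, l++

l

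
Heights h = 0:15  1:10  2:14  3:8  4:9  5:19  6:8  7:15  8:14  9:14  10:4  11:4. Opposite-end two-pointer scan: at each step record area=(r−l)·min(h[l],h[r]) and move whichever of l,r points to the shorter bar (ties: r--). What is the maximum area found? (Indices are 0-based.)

[0,11] min(15,4)*11=44 best=44 * → r--
[0,10] min(15,4)*10=40 best=44 → r--
[0,9] min(15,14)*9=126 best=126 * → r--
[0,8] min(15,14)*8=112 best=126 → r--
[0,7] min(15,15)*7=105 best=126 → r--
[0,6] min(15,8)*6=48 best=126 → r--
[0,5] min(15,19)*5=75 best=126 → l++
[1,5] min(10,19)*4=40 best=126 → l++
[2,5] min(14,19)*3=42 best=126 → l++
[3,5] min(8,19)*2=16 best=126 → l++
[4,5] min(9,19)*1=9 best=126 → l++

max area = 126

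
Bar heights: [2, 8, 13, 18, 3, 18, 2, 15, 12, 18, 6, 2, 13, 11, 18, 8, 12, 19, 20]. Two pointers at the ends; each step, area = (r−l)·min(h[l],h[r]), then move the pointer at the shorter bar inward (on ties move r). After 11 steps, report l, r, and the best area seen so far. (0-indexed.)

l=11, r=18, best area=270

[0,18] min(2,20)*18=36 best=36 * → l++
[1,18] min(8,20)*17=136 best=136 * → l++
[2,18] min(13,20)*16=208 best=208 * → l++
[3,18] min(18,20)*15=270 best=270 * → l++
[4,18] min(3,20)*14=42 best=270 → l++
[5,18] min(18,20)*13=234 best=270 → l++
[6,18] min(2,20)*12=24 best=270 → l++
[7,18] min(15,20)*11=165 best=270 → l++
[8,18] min(12,20)*10=120 best=270 → l++
[9,18] min(18,20)*9=162 best=270 → l++
[10,18] min(6,20)*8=48 best=270 → l++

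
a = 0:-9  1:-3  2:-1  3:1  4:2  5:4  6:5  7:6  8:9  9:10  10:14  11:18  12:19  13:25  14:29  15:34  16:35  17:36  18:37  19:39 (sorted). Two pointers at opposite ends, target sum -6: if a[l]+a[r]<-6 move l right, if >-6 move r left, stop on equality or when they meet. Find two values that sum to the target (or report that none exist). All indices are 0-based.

no pair

[0,19] -9+39=30 >-6 → r--
[0,18] -9+37=28 >-6 → r--
[0,17] -9+36=27 >-6 → r--
[0,16] -9+35=26 >-6 → r--
[0,15] -9+34=25 >-6 → r--
[0,14] -9+29=20 >-6 → r--
[0,13] -9+25=16 >-6 → r--
[0,12] -9+19=10 >-6 → r--
[0,11] -9+18=9 >-6 → r--
[0,10] -9+14=5 >-6 → r--
[0,9] -9+10=1 >-6 → r--
[0,8] -9+9=0 >-6 → r--
[0,7] -9+6=-3 >-6 → r--
[0,6] -9+5=-4 >-6 → r--
[0,5] -9+4=-5 >-6 → r--
[0,4] -9+2=-7 <-6 → l++
[1,4] -3+2=-1 >-6 → r--
[1,3] -3+1=-2 >-6 → r--
[1,2] -3+-1=-4 >-6 → r--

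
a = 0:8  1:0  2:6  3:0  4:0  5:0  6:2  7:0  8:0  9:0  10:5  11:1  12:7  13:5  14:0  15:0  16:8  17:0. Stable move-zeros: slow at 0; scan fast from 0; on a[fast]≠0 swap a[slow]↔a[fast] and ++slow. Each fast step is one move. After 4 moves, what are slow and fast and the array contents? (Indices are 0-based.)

(s=0,f=0) a[fast]=8≠0 swap→a[0]=8 → slow++,fast++
(s=1,f=1) a[fast]=0 → fast++
(s=1,f=2) a[fast]=6≠0 swap→a[1]=6 → slow++,fast++
(s=2,f=3) a[fast]=0 → fast++

slow=2, fast=4, a=[8, 6, 0, 0, 0, 0, 2, 0, 0, 0, 5, 1, 7, 5, 0, 0, 8, 0]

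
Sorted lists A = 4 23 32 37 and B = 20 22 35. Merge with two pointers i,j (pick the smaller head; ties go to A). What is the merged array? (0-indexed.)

i=0 j=0: A[i]=4<=B[j]=20 take 4, i++
i=1 j=0: A[i]=23>B[j]=20 take 20, j++
i=1 j=1: A[i]=23>B[j]=22 take 22, j++
i=1 j=2: A[i]=23<=B[j]=35 take 23, i++
i=2 j=2: A[i]=32<=B[j]=35 take 32, i++
i=3 j=2: A[i]=37>B[j]=35 take 35, j++
i=3 j=3: B done, take A[i]=37, i++

[4, 20, 22, 23, 32, 35, 37]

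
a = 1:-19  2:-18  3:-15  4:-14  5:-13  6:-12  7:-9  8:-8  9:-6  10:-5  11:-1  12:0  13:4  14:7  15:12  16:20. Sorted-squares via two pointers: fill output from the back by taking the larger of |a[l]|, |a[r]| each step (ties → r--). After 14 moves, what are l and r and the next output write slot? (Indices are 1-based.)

[1,16] |-19|<=|20| out[16]=400 → r--
[1,15] |-19|>|12| out[15]=361 → l++
[2,15] |-18|>|12| out[14]=324 → l++
[3,15] |-15|>|12| out[13]=225 → l++
[4,15] |-14|>|12| out[12]=196 → l++
[5,15] |-13|>|12| out[11]=169 → l++
[6,15] |-12|<=|12| out[10]=144 → r--
[6,14] |-12|>|7| out[9]=144 → l++
[7,14] |-9|>|7| out[8]=81 → l++
[8,14] |-8|>|7| out[7]=64 → l++
[9,14] |-6|<=|7| out[6]=49 → r--
[9,13] |-6|>|4| out[5]=36 → l++
[10,13] |-5|>|4| out[4]=25 → l++
[11,13] |-1|<=|4| out[3]=16 → r--

l=11, r=12, next write slot=2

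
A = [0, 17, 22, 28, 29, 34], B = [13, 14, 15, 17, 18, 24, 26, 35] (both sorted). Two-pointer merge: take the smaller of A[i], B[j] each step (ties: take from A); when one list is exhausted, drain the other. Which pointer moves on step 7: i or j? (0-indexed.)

j

[i=0,j=0] A[i]=0<=B[j]=13 take 0 → i++
[i=1,j=0] A[i]=17>B[j]=13 take 13 → j++
[i=1,j=1] A[i]=17>B[j]=14 take 14 → j++
[i=1,j=2] A[i]=17>B[j]=15 take 15 → j++
[i=1,j=3] A[i]=17<=B[j]=17 take 17 → i++
[i=2,j=3] A[i]=22>B[j]=17 take 17 → j++
[i=2,j=4] A[i]=22>B[j]=18 take 18 → j++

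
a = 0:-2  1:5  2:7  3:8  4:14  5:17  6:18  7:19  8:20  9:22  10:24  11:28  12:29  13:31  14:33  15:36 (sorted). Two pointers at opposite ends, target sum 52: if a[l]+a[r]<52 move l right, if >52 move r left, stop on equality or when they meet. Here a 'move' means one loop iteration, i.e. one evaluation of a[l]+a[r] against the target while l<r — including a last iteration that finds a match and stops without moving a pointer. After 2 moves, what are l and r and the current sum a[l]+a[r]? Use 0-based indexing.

l=2, r=15, sum=43

l=0 r=15: -2+36=34 <52, l++
l=1 r=15: 5+36=41 <52, l++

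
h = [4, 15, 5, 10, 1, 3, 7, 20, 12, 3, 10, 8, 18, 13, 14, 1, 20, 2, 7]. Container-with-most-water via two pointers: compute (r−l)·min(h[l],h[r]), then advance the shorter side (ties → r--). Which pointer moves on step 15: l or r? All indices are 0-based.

l=0 r=18: min(4,7)*18=72 best=72 *, l++
l=1 r=18: min(15,7)*17=119 best=119 *, r--
l=1 r=17: min(15,2)*16=32 best=119, r--
l=1 r=16: min(15,20)*15=225 best=225 *, l++
l=2 r=16: min(5,20)*14=70 best=225, l++
l=3 r=16: min(10,20)*13=130 best=225, l++
l=4 r=16: min(1,20)*12=12 best=225, l++
l=5 r=16: min(3,20)*11=33 best=225, l++
l=6 r=16: min(7,20)*10=70 best=225, l++
l=7 r=16: min(20,20)*9=180 best=225, r--
l=7 r=15: min(20,1)*8=8 best=225, r--
l=7 r=14: min(20,14)*7=98 best=225, r--
l=7 r=13: min(20,13)*6=78 best=225, r--
l=7 r=12: min(20,18)*5=90 best=225, r--
l=7 r=11: min(20,8)*4=32 best=225, r--

r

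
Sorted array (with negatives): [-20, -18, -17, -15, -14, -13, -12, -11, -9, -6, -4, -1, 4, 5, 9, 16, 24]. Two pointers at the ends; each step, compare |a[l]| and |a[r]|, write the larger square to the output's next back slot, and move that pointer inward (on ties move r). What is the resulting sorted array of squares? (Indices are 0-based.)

[1, 16, 16, 25, 36, 81, 81, 121, 144, 169, 196, 225, 256, 289, 324, 400, 576]

l=0 r=16: |-20|<=|24| out[16]=576, r--
l=0 r=15: |-20|>|16| out[15]=400, l++
l=1 r=15: |-18|>|16| out[14]=324, l++
l=2 r=15: |-17|>|16| out[13]=289, l++
l=3 r=15: |-15|<=|16| out[12]=256, r--
l=3 r=14: |-15|>|9| out[11]=225, l++
l=4 r=14: |-14|>|9| out[10]=196, l++
l=5 r=14: |-13|>|9| out[9]=169, l++
l=6 r=14: |-12|>|9| out[8]=144, l++
l=7 r=14: |-11|>|9| out[7]=121, l++
l=8 r=14: |-9|<=|9| out[6]=81, r--
l=8 r=13: |-9|>|5| out[5]=81, l++
l=9 r=13: |-6|>|5| out[4]=36, l++
l=10 r=13: |-4|<=|5| out[3]=25, r--
l=10 r=12: |-4|<=|4| out[2]=16, r--
l=10 r=11: |-4|>|-1| out[1]=16, l++
l=11 r=11: |-1|<=|-1| out[0]=1, r--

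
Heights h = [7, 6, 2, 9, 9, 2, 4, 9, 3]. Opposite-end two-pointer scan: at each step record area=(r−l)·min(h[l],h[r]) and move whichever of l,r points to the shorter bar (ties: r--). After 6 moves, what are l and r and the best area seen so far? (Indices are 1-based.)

l=4, r=6, best area=49

[1,9] min(7,3)*8=24 best=24 * → r--
[1,8] min(7,9)*7=49 best=49 * → l++
[2,8] min(6,9)*6=36 best=49 → l++
[3,8] min(2,9)*5=10 best=49 → l++
[4,8] min(9,9)*4=36 best=49 → r--
[4,7] min(9,4)*3=12 best=49 → r--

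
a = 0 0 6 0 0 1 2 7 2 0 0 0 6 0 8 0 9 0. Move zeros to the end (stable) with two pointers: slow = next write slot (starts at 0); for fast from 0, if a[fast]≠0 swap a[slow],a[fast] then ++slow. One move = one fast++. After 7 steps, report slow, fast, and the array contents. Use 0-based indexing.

slow=3, fast=7, a=[6, 1, 2, 0, 0, 0, 0, 7, 2, 0, 0, 0, 6, 0, 8, 0, 9, 0]

slow=0 fast=0: a[fast]=0, fast++
slow=0 fast=1: a[fast]=0, fast++
slow=0 fast=2: a[fast]=6≠0 swap→a[0]=6, slow++,fast++
slow=1 fast=3: a[fast]=0, fast++
slow=1 fast=4: a[fast]=0, fast++
slow=1 fast=5: a[fast]=1≠0 swap→a[1]=1, slow++,fast++
slow=2 fast=6: a[fast]=2≠0 swap→a[2]=2, slow++,fast++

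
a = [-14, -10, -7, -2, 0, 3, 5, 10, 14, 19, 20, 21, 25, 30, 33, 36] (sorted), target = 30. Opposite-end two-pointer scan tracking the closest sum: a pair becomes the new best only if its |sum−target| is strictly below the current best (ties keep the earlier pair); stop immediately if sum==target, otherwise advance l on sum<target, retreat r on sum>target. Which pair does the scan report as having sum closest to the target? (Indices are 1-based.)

l=1 r=16: -14+36=22 d=8 *, l++
l=2 r=16: -10+36=26 d=4 *, l++
l=3 r=16: -7+36=29 d=1 *, l++
l=4 r=16: -2+36=34 d=4, r--
l=4 r=15: -2+33=31 d=1, r--
l=4 r=14: -2+30=28 d=2, l++
l=5 r=14: 0+30=30 d=0 *, stop

pair (0, 30) with sum 30 (|Δ|=0)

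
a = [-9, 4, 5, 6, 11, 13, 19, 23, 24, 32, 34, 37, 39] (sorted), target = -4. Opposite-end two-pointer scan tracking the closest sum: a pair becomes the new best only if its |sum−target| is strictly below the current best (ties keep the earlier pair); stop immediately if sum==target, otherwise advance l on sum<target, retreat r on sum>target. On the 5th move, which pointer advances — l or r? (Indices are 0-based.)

r

l=0 r=12: -9+39=30 d=34 *, r--
l=0 r=11: -9+37=28 d=32 *, r--
l=0 r=10: -9+34=25 d=29 *, r--
l=0 r=9: -9+32=23 d=27 *, r--
l=0 r=8: -9+24=15 d=19 *, r--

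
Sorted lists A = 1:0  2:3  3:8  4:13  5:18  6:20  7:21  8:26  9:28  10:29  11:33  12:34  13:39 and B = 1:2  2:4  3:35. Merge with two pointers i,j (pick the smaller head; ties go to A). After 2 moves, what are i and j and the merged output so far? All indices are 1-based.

[i=1,j=1] A[i]=0<=B[j]=2 take 0 → i++
[i=2,j=1] A[i]=3>B[j]=2 take 2 → j++

i=2, j=2, merged so far=[0, 2]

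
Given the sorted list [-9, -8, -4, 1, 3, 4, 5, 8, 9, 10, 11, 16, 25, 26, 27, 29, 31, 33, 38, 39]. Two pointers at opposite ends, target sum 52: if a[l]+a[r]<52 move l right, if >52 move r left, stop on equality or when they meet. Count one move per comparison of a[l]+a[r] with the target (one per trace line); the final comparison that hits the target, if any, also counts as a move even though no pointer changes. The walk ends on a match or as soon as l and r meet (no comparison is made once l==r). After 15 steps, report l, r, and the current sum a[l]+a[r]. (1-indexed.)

l=13, r=17, sum=56

l=1 r=20: -9+39=30 <52, l++
l=2 r=20: -8+39=31 <52, l++
l=3 r=20: -4+39=35 <52, l++
l=4 r=20: 1+39=40 <52, l++
l=5 r=20: 3+39=42 <52, l++
l=6 r=20: 4+39=43 <52, l++
l=7 r=20: 5+39=44 <52, l++
l=8 r=20: 8+39=47 <52, l++
l=9 r=20: 9+39=48 <52, l++
l=10 r=20: 10+39=49 <52, l++
l=11 r=20: 11+39=50 <52, l++
l=12 r=20: 16+39=55 >52, r--
l=12 r=19: 16+38=54 >52, r--
l=12 r=18: 16+33=49 <52, l++
l=13 r=18: 25+33=58 >52, r--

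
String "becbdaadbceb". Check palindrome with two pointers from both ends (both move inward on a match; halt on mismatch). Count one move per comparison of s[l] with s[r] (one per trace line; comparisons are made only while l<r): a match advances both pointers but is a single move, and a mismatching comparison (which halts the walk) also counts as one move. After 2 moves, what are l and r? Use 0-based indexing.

l=2, r=9

l=0 r=11: 'b'=='b', l++,r--
l=1 r=10: 'e'=='e', l++,r--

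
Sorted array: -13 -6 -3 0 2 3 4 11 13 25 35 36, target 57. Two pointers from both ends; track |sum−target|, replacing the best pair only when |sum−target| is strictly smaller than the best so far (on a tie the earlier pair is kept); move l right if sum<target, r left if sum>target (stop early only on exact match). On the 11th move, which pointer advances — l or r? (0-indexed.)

[0,11] -13+36=23 d=34 * → l++
[1,11] -6+36=30 d=27 * → l++
[2,11] -3+36=33 d=24 * → l++
[3,11] 0+36=36 d=21 * → l++
[4,11] 2+36=38 d=19 * → l++
[5,11] 3+36=39 d=18 * → l++
[6,11] 4+36=40 d=17 * → l++
[7,11] 11+36=47 d=10 * → l++
[8,11] 13+36=49 d=8 * → l++
[9,11] 25+36=61 d=4 * → r--
[9,10] 25+35=60 d=3 * → r--

r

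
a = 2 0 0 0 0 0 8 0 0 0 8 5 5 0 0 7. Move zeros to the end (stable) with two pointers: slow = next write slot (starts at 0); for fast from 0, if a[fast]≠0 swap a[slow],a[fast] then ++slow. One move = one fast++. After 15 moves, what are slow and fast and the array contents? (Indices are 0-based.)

slow=5, fast=15, a=[2, 8, 8, 5, 5, 0, 0, 0, 0, 0, 0, 0, 0, 0, 0, 7]

slow=0 fast=0: a[fast]=2≠0 swap→a[0]=2, slow++,fast++
slow=1 fast=1: a[fast]=0, fast++
slow=1 fast=2: a[fast]=0, fast++
slow=1 fast=3: a[fast]=0, fast++
slow=1 fast=4: a[fast]=0, fast++
slow=1 fast=5: a[fast]=0, fast++
slow=1 fast=6: a[fast]=8≠0 swap→a[1]=8, slow++,fast++
slow=2 fast=7: a[fast]=0, fast++
slow=2 fast=8: a[fast]=0, fast++
slow=2 fast=9: a[fast]=0, fast++
slow=2 fast=10: a[fast]=8≠0 swap→a[2]=8, slow++,fast++
slow=3 fast=11: a[fast]=5≠0 swap→a[3]=5, slow++,fast++
slow=4 fast=12: a[fast]=5≠0 swap→a[4]=5, slow++,fast++
slow=5 fast=13: a[fast]=0, fast++
slow=5 fast=14: a[fast]=0, fast++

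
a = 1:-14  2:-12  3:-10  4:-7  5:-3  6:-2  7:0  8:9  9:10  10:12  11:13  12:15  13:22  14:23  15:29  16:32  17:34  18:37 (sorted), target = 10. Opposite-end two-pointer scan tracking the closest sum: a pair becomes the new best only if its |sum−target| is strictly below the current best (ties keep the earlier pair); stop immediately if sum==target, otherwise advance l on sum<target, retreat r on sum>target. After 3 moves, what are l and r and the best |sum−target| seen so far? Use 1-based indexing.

l=1 r=18: -14+37=23 d=13 *, r--
l=1 r=17: -14+34=20 d=10 *, r--
l=1 r=16: -14+32=18 d=8 *, r--

l=1, r=15, best |Δ|=8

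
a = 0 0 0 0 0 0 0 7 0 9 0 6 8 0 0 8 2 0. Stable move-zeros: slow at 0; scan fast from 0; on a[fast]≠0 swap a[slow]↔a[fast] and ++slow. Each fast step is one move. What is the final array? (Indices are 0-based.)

(s=0,f=0) a[fast]=0 → fast++
(s=0,f=1) a[fast]=0 → fast++
(s=0,f=2) a[fast]=0 → fast++
(s=0,f=3) a[fast]=0 → fast++
(s=0,f=4) a[fast]=0 → fast++
(s=0,f=5) a[fast]=0 → fast++
(s=0,f=6) a[fast]=0 → fast++
(s=0,f=7) a[fast]=7≠0 swap→a[0]=7 → slow++,fast++
(s=1,f=8) a[fast]=0 → fast++
(s=1,f=9) a[fast]=9≠0 swap→a[1]=9 → slow++,fast++
(s=2,f=10) a[fast]=0 → fast++
(s=2,f=11) a[fast]=6≠0 swap→a[2]=6 → slow++,fast++
(s=3,f=12) a[fast]=8≠0 swap→a[3]=8 → slow++,fast++
(s=4,f=13) a[fast]=0 → fast++
(s=4,f=14) a[fast]=0 → fast++
(s=4,f=15) a[fast]=8≠0 swap→a[4]=8 → slow++,fast++
(s=5,f=16) a[fast]=2≠0 swap→a[5]=2 → slow++,fast++
(s=6,f=17) a[fast]=0 → fast++

[7, 9, 6, 8, 8, 2, 0, 0, 0, 0, 0, 0, 0, 0, 0, 0, 0, 0]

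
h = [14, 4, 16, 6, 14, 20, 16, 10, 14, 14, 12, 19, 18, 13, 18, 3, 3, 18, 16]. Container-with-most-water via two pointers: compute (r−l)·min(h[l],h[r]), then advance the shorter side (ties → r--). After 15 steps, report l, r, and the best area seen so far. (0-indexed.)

l=5, r=8, best area=256

l=0 r=18: min(14,16)*18=252 best=252 *, l++
l=1 r=18: min(4,16)*17=68 best=252, l++
l=2 r=18: min(16,16)*16=256 best=256 *, r--
l=2 r=17: min(16,18)*15=240 best=256, l++
l=3 r=17: min(6,18)*14=84 best=256, l++
l=4 r=17: min(14,18)*13=182 best=256, l++
l=5 r=17: min(20,18)*12=216 best=256, r--
l=5 r=16: min(20,3)*11=33 best=256, r--
l=5 r=15: min(20,3)*10=30 best=256, r--
l=5 r=14: min(20,18)*9=162 best=256, r--
l=5 r=13: min(20,13)*8=104 best=256, r--
l=5 r=12: min(20,18)*7=126 best=256, r--
l=5 r=11: min(20,19)*6=114 best=256, r--
l=5 r=10: min(20,12)*5=60 best=256, r--
l=5 r=9: min(20,14)*4=56 best=256, r--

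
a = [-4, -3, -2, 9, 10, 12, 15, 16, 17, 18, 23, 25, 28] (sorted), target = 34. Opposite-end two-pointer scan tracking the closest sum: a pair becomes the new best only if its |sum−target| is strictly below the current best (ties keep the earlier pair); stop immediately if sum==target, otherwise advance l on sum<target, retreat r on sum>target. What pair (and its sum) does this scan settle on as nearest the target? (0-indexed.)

l=0 r=12: -4+28=24 d=10 *, l++
l=1 r=12: -3+28=25 d=9 *, l++
l=2 r=12: -2+28=26 d=8 *, l++
l=3 r=12: 9+28=37 d=3 *, r--
l=3 r=11: 9+25=34 d=0 *, stop

pair (9, 25) with sum 34 (|Δ|=0)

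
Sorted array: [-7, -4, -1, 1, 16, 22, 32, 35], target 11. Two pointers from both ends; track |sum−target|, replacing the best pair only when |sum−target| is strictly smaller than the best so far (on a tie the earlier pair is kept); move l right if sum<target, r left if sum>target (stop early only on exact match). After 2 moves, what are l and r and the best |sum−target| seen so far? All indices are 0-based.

l=0, r=5, best |Δ|=14

l=0 r=7: -7+35=28 d=17 *, r--
l=0 r=6: -7+32=25 d=14 *, r--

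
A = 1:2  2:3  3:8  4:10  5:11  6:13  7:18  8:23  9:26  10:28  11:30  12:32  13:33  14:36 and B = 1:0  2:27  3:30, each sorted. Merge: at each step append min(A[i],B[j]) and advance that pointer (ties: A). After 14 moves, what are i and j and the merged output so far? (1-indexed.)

i=12, j=4, merged so far=[0, 2, 3, 8, 10, 11, 13, 18, 23, 26, 27, 28, 30, 30]

[i=1,j=1] A[i]=2>B[j]=0 take 0 → j++
[i=1,j=2] A[i]=2<=B[j]=27 take 2 → i++
[i=2,j=2] A[i]=3<=B[j]=27 take 3 → i++
[i=3,j=2] A[i]=8<=B[j]=27 take 8 → i++
[i=4,j=2] A[i]=10<=B[j]=27 take 10 → i++
[i=5,j=2] A[i]=11<=B[j]=27 take 11 → i++
[i=6,j=2] A[i]=13<=B[j]=27 take 13 → i++
[i=7,j=2] A[i]=18<=B[j]=27 take 18 → i++
[i=8,j=2] A[i]=23<=B[j]=27 take 23 → i++
[i=9,j=2] A[i]=26<=B[j]=27 take 26 → i++
[i=10,j=2] A[i]=28>B[j]=27 take 27 → j++
[i=10,j=3] A[i]=28<=B[j]=30 take 28 → i++
[i=11,j=3] A[i]=30<=B[j]=30 take 30 → i++
[i=12,j=3] A[i]=32>B[j]=30 take 30 → j++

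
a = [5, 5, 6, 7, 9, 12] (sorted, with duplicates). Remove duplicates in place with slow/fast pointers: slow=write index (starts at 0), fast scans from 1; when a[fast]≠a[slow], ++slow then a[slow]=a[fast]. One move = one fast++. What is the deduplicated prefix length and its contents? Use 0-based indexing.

length 5; prefix = [5, 6, 7, 9, 12]

slow=0 fast=1: a[fast]=5=a[slow] dup, fast++
slow=0 fast=2: a[fast]=6≠a[slow]=5 write a[1]=6, slow++,fast++
slow=1 fast=3: a[fast]=7≠a[slow]=6 write a[2]=7, slow++,fast++
slow=2 fast=4: a[fast]=9≠a[slow]=7 write a[3]=9, slow++,fast++
slow=3 fast=5: a[fast]=12≠a[slow]=9 write a[4]=12, slow++,fast++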